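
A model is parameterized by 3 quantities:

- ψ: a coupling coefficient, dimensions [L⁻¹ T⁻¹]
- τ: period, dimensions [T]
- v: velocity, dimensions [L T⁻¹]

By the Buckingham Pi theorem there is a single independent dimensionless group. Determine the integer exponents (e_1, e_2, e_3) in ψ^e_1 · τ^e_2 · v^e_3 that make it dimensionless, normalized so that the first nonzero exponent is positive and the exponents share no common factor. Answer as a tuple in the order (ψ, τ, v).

L: e_1·(-1) + e_2·(0) + e_3·(1) = 0
T: e_1·(-1) + e_2·(1) + e_3·(-1) = 0
Solving this homogeneous linear system for the smallest-integer solution (first nonzero entry positive) gives (1, 2, 1).

(1, 2, 1)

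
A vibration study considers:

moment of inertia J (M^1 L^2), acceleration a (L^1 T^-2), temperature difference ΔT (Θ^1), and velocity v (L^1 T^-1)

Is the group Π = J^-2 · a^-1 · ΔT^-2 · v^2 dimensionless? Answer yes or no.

no

Sum the exponent of each base dimension across the product:
  M: −2·[J]_M − [a]_M − 2·[ΔT]_M + 2·[v]_M = −2·(1) − (0) − 2·(0) + 2·(0) = -2
  L: −2·[J]_L − [a]_L − 2·[ΔT]_L + 2·[v]_L = −2·(2) − (1) − 2·(0) + 2·(1) = -3
  T: −2·[J]_T − [a]_T − 2·[ΔT]_T + 2·[v]_T = −2·(0) − (-2) − 2·(0) + 2·(-1) = 0
  Θ: −2·[J]_Θ − [a]_Θ − 2·[ΔT]_Θ + 2·[v]_Θ = −2·(0) − (0) − 2·(1) + 2·(0) = -2
Net dimensions [M⁻² L⁻³ Θ⁻²] ≠ [1] — not dimensionless.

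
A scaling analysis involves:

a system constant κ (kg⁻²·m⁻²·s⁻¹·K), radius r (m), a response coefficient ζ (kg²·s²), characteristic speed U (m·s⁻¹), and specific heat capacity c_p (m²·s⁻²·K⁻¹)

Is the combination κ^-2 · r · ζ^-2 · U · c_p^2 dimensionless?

Sum the exponent of each base dimension across the product:
  M: −2·[κ]_M + [r]_M − 2·[ζ]_M + [U]_M + 2·[c_p]_M = −2·(-2) + (0) − 2·(2) + (0) + 2·(0) = 0
  L: −2·[κ]_L + [r]_L − 2·[ζ]_L + [U]_L + 2·[c_p]_L = −2·(-2) + (1) − 2·(0) + (1) + 2·(2) = 10
  T: −2·[κ]_T + [r]_T − 2·[ζ]_T + [U]_T + 2·[c_p]_T = −2·(-1) + (0) − 2·(2) + (-1) + 2·(-2) = -7
  Θ: −2·[κ]_Θ + [r]_Θ − 2·[ζ]_Θ + [U]_Θ + 2·[c_p]_Θ = −2·(1) + (0) − 2·(0) + (0) + 2·(-1) = -4
Net dimensions [L¹⁰ T⁻⁷ Θ⁻⁴] ≠ [1] — not dimensionless.

no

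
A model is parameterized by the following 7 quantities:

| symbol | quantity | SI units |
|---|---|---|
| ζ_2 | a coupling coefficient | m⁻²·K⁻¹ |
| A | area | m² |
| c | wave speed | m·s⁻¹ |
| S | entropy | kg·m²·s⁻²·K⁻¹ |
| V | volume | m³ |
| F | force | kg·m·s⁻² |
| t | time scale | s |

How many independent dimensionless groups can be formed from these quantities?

There are 7 variables and 4 base dimensions (M, L, T, Θ).
The dimension matrix has rank 4.
Independent dimensionless groups: 7 − 4 = 3.

3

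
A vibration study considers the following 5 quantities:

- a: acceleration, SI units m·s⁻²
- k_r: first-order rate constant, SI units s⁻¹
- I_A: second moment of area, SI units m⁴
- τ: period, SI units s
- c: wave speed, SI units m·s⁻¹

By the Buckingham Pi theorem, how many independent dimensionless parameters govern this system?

There are 5 variables and 2 base dimensions (L, T).
The dimension matrix has rank 2.
Independent dimensionless groups: 5 − 2 = 3.

3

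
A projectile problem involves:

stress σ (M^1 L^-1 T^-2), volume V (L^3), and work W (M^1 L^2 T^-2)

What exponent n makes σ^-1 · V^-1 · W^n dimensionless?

1

Balance the M exponent: (1)·n from W, plus −(1) − (0) = -1 from the rest, must sum to zero.
n − 1 = 0, so n = 1.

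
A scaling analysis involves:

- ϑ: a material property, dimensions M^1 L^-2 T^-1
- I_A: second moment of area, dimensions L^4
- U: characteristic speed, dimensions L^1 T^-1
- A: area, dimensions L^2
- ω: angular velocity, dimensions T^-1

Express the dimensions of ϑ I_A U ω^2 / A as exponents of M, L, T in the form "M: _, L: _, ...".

M: 1, L: 1, T: -4

Collect each base-dimension exponent across the product:
  M: (1) + (0) + (0) − (0) + 2·(0) = 1
  L: (-2) + (4) + (1) − (2) + 2·(0) = 1
  T: (-1) + (0) + (-1) − (0) + 2·(-1) = -4
So the dimensions are [M L T⁻⁴].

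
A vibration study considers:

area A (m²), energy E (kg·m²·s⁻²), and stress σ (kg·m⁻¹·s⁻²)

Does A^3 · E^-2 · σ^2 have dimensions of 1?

yes

Sum the exponent of each base dimension across the product:
  M: 3·[A]_M − 2·[E]_M + 2·[σ]_M = 3·(0) − 2·(1) + 2·(1) = 0
  L: 3·[A]_L − 2·[E]_L + 2·[σ]_L = 3·(2) − 2·(2) + 2·(-1) = 0
  T: 3·[A]_T − 2·[E]_T + 2·[σ]_T = 3·(0) − 2·(-2) + 2·(-2) = 0
All base exponents vanish — dimensionless.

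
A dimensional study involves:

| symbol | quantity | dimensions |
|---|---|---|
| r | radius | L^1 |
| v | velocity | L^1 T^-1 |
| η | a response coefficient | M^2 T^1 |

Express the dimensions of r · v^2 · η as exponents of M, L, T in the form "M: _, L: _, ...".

M: 2, L: 3, T: -1

Collect each base-dimension exponent across the product:
  M: (0) + 2·(0) + (2) = 2
  L: (1) + 2·(1) + (0) = 3
  T: (0) + 2·(-1) + (1) = -1
So the dimensions are [M² L³ T⁻¹].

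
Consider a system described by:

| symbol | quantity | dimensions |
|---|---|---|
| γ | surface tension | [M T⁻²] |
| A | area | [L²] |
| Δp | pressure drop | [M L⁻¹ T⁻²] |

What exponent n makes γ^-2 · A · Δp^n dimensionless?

2

Balance the M exponent: (1)·n from Δp, plus −2·(1) + (0) = -2 from the rest, must sum to zero.
n − 2 = 0, so n = 2.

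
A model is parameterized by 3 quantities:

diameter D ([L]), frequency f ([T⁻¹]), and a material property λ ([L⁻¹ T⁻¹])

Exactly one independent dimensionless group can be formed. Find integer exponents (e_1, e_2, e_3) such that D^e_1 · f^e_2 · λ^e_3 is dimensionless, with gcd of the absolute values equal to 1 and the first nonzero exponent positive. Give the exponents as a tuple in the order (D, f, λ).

(1, -1, 1)

L: e_1·(1) + e_2·(0) + e_3·(-1) = 0
T: e_1·(0) + e_2·(-1) + e_3·(-1) = 0
Solving this homogeneous linear system for the smallest-integer solution (first nonzero entry positive) gives (1, -1, 1).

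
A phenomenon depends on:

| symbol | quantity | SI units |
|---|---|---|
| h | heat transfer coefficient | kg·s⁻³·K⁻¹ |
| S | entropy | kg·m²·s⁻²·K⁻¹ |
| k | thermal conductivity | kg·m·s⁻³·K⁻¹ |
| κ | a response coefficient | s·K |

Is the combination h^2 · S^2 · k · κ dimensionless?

no

Sum the exponent of each base dimension across the product:
  M: 2·[h]_M + 2·[S]_M + [k]_M + [κ]_M = 2·(1) + 2·(1) + (1) + (0) = 5
  L: 2·[h]_L + 2·[S]_L + [k]_L + [κ]_L = 2·(0) + 2·(2) + (1) + (0) = 5
  T: 2·[h]_T + 2·[S]_T + [k]_T + [κ]_T = 2·(-3) + 2·(-2) + (-3) + (1) = -12
  Θ: 2·[h]_Θ + 2·[S]_Θ + [k]_Θ + [κ]_Θ = 2·(-1) + 2·(-1) + (-1) + (1) = -4
Net dimensions [M⁵ L⁵ T⁻¹² Θ⁻⁴] ≠ [1] — not dimensionless.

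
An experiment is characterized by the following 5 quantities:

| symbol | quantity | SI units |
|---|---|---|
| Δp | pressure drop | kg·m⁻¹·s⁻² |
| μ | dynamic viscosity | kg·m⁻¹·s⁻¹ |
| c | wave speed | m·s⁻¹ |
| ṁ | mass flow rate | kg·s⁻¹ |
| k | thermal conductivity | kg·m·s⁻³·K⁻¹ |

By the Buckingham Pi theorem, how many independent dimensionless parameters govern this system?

1

There are 5 variables and 4 base dimensions (M, L, T, Θ).
The dimension matrix has rank 4.
Independent dimensionless groups: 5 − 4 = 1.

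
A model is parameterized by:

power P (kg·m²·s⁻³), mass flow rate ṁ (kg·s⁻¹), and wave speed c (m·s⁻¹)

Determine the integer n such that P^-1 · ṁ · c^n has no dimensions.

2

Balance the L exponent: (1)·n from c, plus −(2) + (0) = -2 from the rest, must sum to zero.
n − 2 = 0, so n = 2.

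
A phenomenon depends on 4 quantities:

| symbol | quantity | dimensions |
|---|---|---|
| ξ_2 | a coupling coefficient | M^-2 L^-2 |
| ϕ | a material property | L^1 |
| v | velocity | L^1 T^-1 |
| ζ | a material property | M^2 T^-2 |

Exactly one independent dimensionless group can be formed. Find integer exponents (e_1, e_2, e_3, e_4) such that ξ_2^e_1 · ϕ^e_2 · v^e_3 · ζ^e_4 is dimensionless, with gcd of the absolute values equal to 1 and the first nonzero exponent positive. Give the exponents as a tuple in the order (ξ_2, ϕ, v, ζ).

M: e_1·(-2) + e_2·(0) + e_3·(0) + e_4·(2) = 0
L: e_1·(-2) + e_2·(1) + e_3·(1) + e_4·(0) = 0
T: e_1·(0) + e_2·(0) + e_3·(-1) + e_4·(-2) = 0
Solving this homogeneous linear system for the smallest-integer solution (first nonzero entry positive) gives (1, 4, -2, 1).

(1, 4, -2, 1)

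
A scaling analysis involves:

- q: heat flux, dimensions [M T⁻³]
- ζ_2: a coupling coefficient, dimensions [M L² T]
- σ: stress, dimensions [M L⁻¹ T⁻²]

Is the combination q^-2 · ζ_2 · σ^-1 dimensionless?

Sum the exponent of each base dimension across the product:
  M: −2·[q]_M + [ζ_2]_M − [σ]_M = −2·(1) + (1) − (1) = -2
  L: −2·[q]_L + [ζ_2]_L − [σ]_L = −2·(0) + (2) − (-1) = 3
  T: −2·[q]_T + [ζ_2]_T − [σ]_T = −2·(-3) + (1) − (-2) = 9
Net dimensions [M⁻² L³ T⁹] ≠ [1] — not dimensionless.

no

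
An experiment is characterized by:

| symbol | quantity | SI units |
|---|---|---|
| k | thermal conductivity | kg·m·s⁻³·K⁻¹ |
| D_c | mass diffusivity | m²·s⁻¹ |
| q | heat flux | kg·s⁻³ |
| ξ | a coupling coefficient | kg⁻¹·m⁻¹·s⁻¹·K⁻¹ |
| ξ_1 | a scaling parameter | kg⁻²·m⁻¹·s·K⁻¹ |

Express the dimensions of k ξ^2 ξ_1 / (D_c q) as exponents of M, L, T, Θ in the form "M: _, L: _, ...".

Collect each base-dimension exponent across the product:
  M: (1) − (0) − (1) + 2·(-1) + (-2) = -4
  L: (1) − (2) − (0) + 2·(-1) + (-1) = -4
  T: (-3) − (-1) − (-3) + 2·(-1) + (1) = 0
  Θ: (-1) − (0) − (0) + 2·(-1) + (-1) = -4
So the dimensions are [M⁻⁴ L⁻⁴ Θ⁻⁴].

M: -4, L: -4, T: 0, Θ: -4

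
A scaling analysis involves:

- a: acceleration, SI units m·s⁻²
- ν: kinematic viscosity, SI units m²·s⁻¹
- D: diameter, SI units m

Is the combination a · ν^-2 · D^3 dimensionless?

Sum the exponent of each base dimension across the product:
  M: [a]_M − 2·[ν]_M + 3·[D]_M = (0) − 2·(0) + 3·(0) = 0
  L: [a]_L − 2·[ν]_L + 3·[D]_L = (1) − 2·(2) + 3·(1) = 0
  T: [a]_T − 2·[ν]_T + 3·[D]_T = (-2) − 2·(-1) + 3·(0) = 0
  Θ: [a]_Θ − 2·[ν]_Θ + 3·[D]_Θ = (0) − 2·(0) + 3·(0) = 0
  N: [a]_N − 2·[ν]_N + 3·[D]_N = (0) − 2·(0) + 3·(0) = 0
All base exponents vanish — dimensionless.

yes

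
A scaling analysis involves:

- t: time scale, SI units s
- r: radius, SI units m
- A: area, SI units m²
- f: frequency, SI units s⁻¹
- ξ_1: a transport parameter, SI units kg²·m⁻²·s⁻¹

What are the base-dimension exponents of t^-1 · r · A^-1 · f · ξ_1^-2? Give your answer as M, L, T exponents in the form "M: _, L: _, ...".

Collect each base-dimension exponent across the product:
  M: −(0) + (0) − (0) + (0) − 2·(2) = -4
  L: −(0) + (1) − (2) + (0) − 2·(-2) = 3
  T: −(1) + (0) − (0) + (-1) − 2·(-1) = 0
So the dimensions are [M⁻⁴ L³].

M: -4, L: 3, T: 0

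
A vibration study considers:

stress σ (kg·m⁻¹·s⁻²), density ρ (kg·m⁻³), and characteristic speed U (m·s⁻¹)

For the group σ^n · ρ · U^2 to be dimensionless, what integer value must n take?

-1

Balance the M exponent: (1)·n from σ, plus (1) + 2·(0) = 1 from the rest, must sum to zero.
n + 1 = 0, so n = -1.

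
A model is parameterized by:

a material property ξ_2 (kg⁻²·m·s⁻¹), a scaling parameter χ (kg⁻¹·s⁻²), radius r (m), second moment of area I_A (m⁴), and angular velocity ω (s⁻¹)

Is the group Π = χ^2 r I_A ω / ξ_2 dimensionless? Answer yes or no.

Sum the exponent of each base dimension across the product:
  M: −[ξ_2]_M + 2·[χ]_M + [r]_M + [I_A]_M + [ω]_M = −(-2) + 2·(-1) + (0) + (0) + (0) = 0
  L: −[ξ_2]_L + 2·[χ]_L + [r]_L + [I_A]_L + [ω]_L = −(1) + 2·(0) + (1) + (4) + (0) = 4
  T: −[ξ_2]_T + 2·[χ]_T + [r]_T + [I_A]_T + [ω]_T = −(-1) + 2·(-2) + (0) + (0) + (-1) = -4
Net dimensions [L⁴ T⁻⁴] ≠ [1] — not dimensionless.

no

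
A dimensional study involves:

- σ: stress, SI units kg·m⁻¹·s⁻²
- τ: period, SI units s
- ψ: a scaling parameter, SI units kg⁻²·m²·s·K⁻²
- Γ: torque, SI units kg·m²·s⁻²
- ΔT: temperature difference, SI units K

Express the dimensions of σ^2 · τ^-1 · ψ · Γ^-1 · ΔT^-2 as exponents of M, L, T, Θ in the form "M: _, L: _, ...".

Collect each base-dimension exponent across the product:
  M: 2·(1) − (0) + (-2) − (1) − 2·(0) = -1
  L: 2·(-1) − (0) + (2) − (2) − 2·(0) = -2
  T: 2·(-2) − (1) + (1) − (-2) − 2·(0) = -2
  Θ: 2·(0) − (0) + (-2) − (0) − 2·(1) = -4
So the dimensions are [M⁻¹ L⁻² T⁻² Θ⁻⁴].

M: -1, L: -2, T: -2, Θ: -4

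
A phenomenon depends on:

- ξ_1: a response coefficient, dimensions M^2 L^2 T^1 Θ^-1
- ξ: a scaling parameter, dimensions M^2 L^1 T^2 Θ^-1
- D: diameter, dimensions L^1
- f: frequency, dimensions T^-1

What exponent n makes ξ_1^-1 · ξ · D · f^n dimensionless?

1

Balance the T exponent: (-1)·n from f, plus −(1) + (2) + (0) = 1 from the rest, must sum to zero.
−n + 1 = 0, so n = 1.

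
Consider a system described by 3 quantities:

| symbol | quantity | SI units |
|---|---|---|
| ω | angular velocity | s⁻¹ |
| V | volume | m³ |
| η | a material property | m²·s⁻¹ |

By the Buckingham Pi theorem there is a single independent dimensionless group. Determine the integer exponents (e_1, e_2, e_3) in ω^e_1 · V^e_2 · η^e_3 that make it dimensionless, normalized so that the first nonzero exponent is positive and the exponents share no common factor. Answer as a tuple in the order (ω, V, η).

(3, 2, -3)

L: e_1·(0) + e_2·(3) + e_3·(2) = 0
T: e_1·(-1) + e_2·(0) + e_3·(-1) = 0
Solving this homogeneous linear system for the smallest-integer solution (first nonzero entry positive) gives (3, 2, -3).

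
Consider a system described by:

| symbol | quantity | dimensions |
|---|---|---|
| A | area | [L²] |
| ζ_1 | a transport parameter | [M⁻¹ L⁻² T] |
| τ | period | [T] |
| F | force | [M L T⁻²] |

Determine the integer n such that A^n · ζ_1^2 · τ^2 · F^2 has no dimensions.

1

Balance the L exponent: (2)·n from A, plus 2·(-2) + 2·(0) + 2·(1) = -2 from the rest, must sum to zero.
2n − 2 = 0, so n = 1.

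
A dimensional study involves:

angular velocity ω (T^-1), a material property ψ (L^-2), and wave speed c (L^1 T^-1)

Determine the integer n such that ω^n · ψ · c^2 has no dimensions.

-2

Balance the T exponent: (-1)·n from ω, plus (0) + 2·(-1) = -2 from the rest, must sum to zero.
−n − 2 = 0, so n = -2.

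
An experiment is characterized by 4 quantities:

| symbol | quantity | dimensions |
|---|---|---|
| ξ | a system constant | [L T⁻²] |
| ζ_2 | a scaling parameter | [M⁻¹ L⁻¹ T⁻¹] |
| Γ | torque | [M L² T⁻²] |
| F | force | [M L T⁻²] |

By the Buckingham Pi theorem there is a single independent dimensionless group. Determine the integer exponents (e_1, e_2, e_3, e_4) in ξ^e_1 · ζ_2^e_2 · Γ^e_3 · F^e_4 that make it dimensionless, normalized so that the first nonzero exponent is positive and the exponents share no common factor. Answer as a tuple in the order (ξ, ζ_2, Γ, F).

M: e_1·(0) + e_2·(-1) + e_3·(1) + e_4·(1) = 0
L: e_1·(1) + e_2·(-1) + e_3·(2) + e_4·(1) = 0
T: e_1·(-2) + e_2·(-1) + e_3·(-2) + e_4·(-2) = 0
Solving this homogeneous linear system for the smallest-integer solution (first nonzero entry positive) gives (3, -2, -3, 1).

(3, -2, -3, 1)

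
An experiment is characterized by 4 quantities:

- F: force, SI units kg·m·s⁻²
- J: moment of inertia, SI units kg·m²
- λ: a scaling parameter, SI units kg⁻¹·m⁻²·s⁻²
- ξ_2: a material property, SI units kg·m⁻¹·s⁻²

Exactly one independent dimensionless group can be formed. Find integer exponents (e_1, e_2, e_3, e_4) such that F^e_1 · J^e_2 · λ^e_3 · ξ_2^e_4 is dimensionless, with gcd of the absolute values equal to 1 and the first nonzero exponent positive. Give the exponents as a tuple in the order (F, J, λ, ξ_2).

M: e_1·(1) + e_2·(1) + e_3·(-1) + e_4·(1) = 0
L: e_1·(1) + e_2·(2) + e_3·(-2) + e_4·(-1) = 0
T: e_1·(-2) + e_2·(0) + e_3·(-2) + e_4·(-2) = 0
Solving this homogeneous linear system for the smallest-integer solution (first nonzero entry positive) gives (3, -4, -2, -1).

(3, -4, -2, -1)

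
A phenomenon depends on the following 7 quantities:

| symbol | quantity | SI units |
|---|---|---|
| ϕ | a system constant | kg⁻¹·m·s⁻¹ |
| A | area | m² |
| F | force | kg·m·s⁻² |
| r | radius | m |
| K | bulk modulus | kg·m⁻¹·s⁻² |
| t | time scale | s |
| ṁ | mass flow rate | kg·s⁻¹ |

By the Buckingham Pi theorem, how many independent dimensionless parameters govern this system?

4

There are 7 variables and 3 base dimensions (M, L, T).
The dimension matrix has rank 3.
Independent dimensionless groups: 7 − 3 = 4.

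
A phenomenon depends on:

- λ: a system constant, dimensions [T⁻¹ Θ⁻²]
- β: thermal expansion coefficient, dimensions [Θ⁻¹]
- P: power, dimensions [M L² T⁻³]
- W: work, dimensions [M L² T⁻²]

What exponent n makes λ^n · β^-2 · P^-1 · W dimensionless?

1

Balance the T exponent: (-1)·n from λ, plus −2·(0) − (-3) + (-2) = 1 from the rest, must sum to zero.
−n + 1 = 0, so n = 1.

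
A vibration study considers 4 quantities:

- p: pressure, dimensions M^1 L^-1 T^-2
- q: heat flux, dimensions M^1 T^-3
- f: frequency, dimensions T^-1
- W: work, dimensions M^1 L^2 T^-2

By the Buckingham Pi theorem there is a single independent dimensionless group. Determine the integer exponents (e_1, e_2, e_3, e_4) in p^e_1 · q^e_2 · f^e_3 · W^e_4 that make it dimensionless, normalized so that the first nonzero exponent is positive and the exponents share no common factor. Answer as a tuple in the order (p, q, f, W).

(2, -3, 3, 1)

M: e_1·(1) + e_2·(1) + e_3·(0) + e_4·(1) = 0
L: e_1·(-1) + e_2·(0) + e_3·(0) + e_4·(2) = 0
T: e_1·(-2) + e_2·(-3) + e_3·(-1) + e_4·(-2) = 0
Solving this homogeneous linear system for the smallest-integer solution (first nonzero entry positive) gives (2, -3, 3, 1).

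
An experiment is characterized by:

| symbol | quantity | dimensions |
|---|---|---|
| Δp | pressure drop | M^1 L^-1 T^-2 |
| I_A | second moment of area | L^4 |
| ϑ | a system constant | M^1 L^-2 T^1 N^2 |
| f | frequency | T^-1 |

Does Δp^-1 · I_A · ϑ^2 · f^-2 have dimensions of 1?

Sum the exponent of each base dimension across the product:
  M: −[Δp]_M + [I_A]_M + 2·[ϑ]_M − 2·[f]_M = −(1) + (0) + 2·(1) − 2·(0) = 1
  L: −[Δp]_L + [I_A]_L + 2·[ϑ]_L − 2·[f]_L = −(-1) + (4) + 2·(-2) − 2·(0) = 1
  T: −[Δp]_T + [I_A]_T + 2·[ϑ]_T − 2·[f]_T = −(-2) + (0) + 2·(1) − 2·(-1) = 6
  N: −[Δp]_N + [I_A]_N + 2·[ϑ]_N − 2·[f]_N = −(0) + (0) + 2·(2) − 2·(0) = 4
Net dimensions [M L T⁶ N⁴] ≠ [1] — not dimensionless.

no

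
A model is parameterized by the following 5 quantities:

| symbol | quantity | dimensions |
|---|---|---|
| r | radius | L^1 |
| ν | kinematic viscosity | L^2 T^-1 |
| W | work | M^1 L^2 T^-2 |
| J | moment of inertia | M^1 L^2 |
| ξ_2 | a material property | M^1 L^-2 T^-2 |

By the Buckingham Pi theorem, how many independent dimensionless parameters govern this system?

There are 5 variables and 3 base dimensions (M, L, T).
The dimension matrix has rank 3.
Independent dimensionless groups: 5 − 3 = 2.

2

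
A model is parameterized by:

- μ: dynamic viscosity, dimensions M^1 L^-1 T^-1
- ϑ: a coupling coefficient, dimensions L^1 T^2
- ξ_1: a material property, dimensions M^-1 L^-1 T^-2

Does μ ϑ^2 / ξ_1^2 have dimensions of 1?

Sum the exponent of each base dimension across the product:
  M: [μ]_M + 2·[ϑ]_M − 2·[ξ_1]_M = (1) + 2·(0) − 2·(-1) = 3
  L: [μ]_L + 2·[ϑ]_L − 2·[ξ_1]_L = (-1) + 2·(1) − 2·(-1) = 3
  T: [μ]_T + 2·[ϑ]_T − 2·[ξ_1]_T = (-1) + 2·(2) − 2·(-2) = 7
Net dimensions [M³ L³ T⁷] ≠ [1] — not dimensionless.

no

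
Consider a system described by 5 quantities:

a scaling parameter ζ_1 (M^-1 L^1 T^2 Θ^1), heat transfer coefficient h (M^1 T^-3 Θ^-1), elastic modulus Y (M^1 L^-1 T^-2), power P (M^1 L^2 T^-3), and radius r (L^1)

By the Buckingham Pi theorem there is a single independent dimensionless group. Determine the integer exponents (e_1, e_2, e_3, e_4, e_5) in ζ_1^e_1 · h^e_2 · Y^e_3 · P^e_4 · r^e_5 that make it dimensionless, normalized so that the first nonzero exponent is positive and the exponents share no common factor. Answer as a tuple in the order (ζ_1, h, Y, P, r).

M: e_1·(-1) + e_2·(1) + e_3·(1) + e_4·(1) + e_5·(0) = 0
L: e_1·(1) + e_2·(0) + e_3·(-1) + e_4·(2) + e_5·(1) = 0
T: e_1·(2) + e_2·(-3) + e_3·(-2) + e_4·(-3) + e_5·(0) = 0
Θ: e_1·(1) + e_2·(-1) + e_3·(0) + e_4·(0) + e_5·(0) = 0
Solving this homogeneous linear system for the smallest-integer solution (first nonzero entry positive) gives (1, 1, 1, -1, 2).

(1, 1, 1, -1, 2)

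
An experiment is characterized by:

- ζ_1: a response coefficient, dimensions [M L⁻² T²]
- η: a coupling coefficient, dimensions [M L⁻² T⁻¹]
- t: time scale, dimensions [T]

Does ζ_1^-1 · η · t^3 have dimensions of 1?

Sum the exponent of each base dimension across the product:
  M: −[ζ_1]_M + [η]_M + 3·[t]_M = −(1) + (1) + 3·(0) = 0
  L: −[ζ_1]_L + [η]_L + 3·[t]_L = −(-2) + (-2) + 3·(0) = 0
  T: −[ζ_1]_T + [η]_T + 3·[t]_T = −(2) + (-1) + 3·(1) = 0
All base exponents vanish — dimensionless.

yes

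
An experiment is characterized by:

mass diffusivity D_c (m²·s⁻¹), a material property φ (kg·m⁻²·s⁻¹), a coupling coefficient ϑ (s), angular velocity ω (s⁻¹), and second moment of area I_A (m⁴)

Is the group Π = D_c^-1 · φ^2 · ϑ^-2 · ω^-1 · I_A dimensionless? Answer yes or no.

no

Sum the exponent of each base dimension across the product:
  M: −[D_c]_M + 2·[φ]_M − 2·[ϑ]_M − [ω]_M + [I_A]_M = −(0) + 2·(1) − 2·(0) − (0) + (0) = 2
  L: −[D_c]_L + 2·[φ]_L − 2·[ϑ]_L − [ω]_L + [I_A]_L = −(2) + 2·(-2) − 2·(0) − (0) + (4) = -2
  T: −[D_c]_T + 2·[φ]_T − 2·[ϑ]_T − [ω]_T + [I_A]_T = −(-1) + 2·(-1) − 2·(1) − (-1) + (0) = -2
Net dimensions [M² L⁻² T⁻²] ≠ [1] — not dimensionless.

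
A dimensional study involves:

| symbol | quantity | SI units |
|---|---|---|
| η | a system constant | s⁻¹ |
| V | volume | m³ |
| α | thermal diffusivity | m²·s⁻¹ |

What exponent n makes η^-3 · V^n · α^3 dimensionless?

Balance the L exponent: (3)·n from V, plus −3·(0) + 3·(2) = 6 from the rest, must sum to zero.
3n + 6 = 0, so n = -2.

-2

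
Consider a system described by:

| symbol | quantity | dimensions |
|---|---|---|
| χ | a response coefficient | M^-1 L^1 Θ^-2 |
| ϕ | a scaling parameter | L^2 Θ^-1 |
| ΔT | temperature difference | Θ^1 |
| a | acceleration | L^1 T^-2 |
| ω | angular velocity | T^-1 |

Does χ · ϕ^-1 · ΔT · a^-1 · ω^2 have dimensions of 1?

no

Sum the exponent of each base dimension across the product:
  M: [χ]_M − [ϕ]_M + [ΔT]_M − [a]_M + 2·[ω]_M = (-1) − (0) + (0) − (0) + 2·(0) = -1
  L: [χ]_L − [ϕ]_L + [ΔT]_L − [a]_L + 2·[ω]_L = (1) − (2) + (0) − (1) + 2·(0) = -2
  T: [χ]_T − [ϕ]_T + [ΔT]_T − [a]_T + 2·[ω]_T = (0) − (0) + (0) − (-2) + 2·(-1) = 0
  Θ: [χ]_Θ − [ϕ]_Θ + [ΔT]_Θ − [a]_Θ + 2·[ω]_Θ = (-2) − (-1) + (1) − (0) + 2·(0) = 0
Net dimensions [M⁻¹ L⁻²] ≠ [1] — not dimensionless.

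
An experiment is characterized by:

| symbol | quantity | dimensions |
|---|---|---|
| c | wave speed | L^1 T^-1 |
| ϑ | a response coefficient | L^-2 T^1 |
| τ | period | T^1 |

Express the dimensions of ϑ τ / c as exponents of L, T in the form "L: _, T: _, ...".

L: -3, T: 3

Collect each base-dimension exponent across the product:
  L: −(1) + (-2) + (0) = -3
  T: −(-1) + (1) + (1) = 3
So the dimensions are [L⁻³ T³].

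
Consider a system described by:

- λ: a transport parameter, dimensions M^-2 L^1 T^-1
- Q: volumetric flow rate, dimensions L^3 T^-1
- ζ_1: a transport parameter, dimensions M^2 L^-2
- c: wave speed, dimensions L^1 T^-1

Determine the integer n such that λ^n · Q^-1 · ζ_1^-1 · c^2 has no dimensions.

-1

Balance the M exponent: (-2)·n from λ, plus −(0) − (2) + 2·(0) = -2 from the rest, must sum to zero.
-2n − 2 = 0, so n = -1.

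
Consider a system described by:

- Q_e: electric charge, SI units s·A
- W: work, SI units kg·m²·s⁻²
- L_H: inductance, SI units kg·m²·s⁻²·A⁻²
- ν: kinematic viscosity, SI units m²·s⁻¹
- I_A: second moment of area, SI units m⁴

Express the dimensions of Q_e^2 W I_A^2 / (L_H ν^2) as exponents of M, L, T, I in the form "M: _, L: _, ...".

Collect each base-dimension exponent across the product:
  M: 2·(0) + (1) − (1) − 2·(0) + 2·(0) = 0
  L: 2·(0) + (2) − (2) − 2·(2) + 2·(4) = 4
  T: 2·(1) + (-2) − (-2) − 2·(-1) + 2·(0) = 4
  I: 2·(1) + (0) − (-2) − 2·(0) + 2·(0) = 4
So the dimensions are [L⁴ T⁴ I⁴].

M: 0, L: 4, T: 4, I: 4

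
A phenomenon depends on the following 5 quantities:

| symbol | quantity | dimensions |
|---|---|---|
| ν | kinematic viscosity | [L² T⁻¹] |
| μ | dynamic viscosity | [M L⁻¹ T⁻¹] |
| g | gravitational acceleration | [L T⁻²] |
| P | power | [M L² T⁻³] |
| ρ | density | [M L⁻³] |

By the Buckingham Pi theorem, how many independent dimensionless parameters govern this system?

There are 5 variables and 3 base dimensions (M, L, T).
The dimension matrix has rank 3.
Independent dimensionless groups: 5 − 3 = 2.

2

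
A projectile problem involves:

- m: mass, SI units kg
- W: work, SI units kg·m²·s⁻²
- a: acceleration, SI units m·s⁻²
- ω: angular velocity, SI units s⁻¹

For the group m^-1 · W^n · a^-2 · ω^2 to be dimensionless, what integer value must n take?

Balance the M exponent: (1)·n from W, plus −(1) − 2·(0) + 2·(0) = -1 from the rest, must sum to zero.
n − 1 = 0, so n = 1.

1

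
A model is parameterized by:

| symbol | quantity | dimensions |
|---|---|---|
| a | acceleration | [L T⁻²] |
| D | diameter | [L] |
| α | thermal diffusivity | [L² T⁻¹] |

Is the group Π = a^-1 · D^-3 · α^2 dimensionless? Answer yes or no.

Sum the exponent of each base dimension across the product:
  M: −[a]_M − 3·[D]_M + 2·[α]_M = −(0) − 3·(0) + 2·(0) = 0
  L: −[a]_L − 3·[D]_L + 2·[α]_L = −(1) − 3·(1) + 2·(2) = 0
  T: −[a]_T − 3·[D]_T + 2·[α]_T = −(-2) − 3·(0) + 2·(-1) = 0
All base exponents vanish — dimensionless.

yes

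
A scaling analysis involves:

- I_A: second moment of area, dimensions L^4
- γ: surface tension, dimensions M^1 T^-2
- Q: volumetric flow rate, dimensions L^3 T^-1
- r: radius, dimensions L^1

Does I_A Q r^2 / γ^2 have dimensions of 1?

Sum the exponent of each base dimension across the product:
  M: [I_A]_M − 2·[γ]_M + [Q]_M + 2·[r]_M = (0) − 2·(1) + (0) + 2·(0) = -2
  L: [I_A]_L − 2·[γ]_L + [Q]_L + 2·[r]_L = (4) − 2·(0) + (3) + 2·(1) = 9
  T: [I_A]_T − 2·[γ]_T + [Q]_T + 2·[r]_T = (0) − 2·(-2) + (-1) + 2·(0) = 3
Net dimensions [M⁻² L⁹ T³] ≠ [1] — not dimensionless.

no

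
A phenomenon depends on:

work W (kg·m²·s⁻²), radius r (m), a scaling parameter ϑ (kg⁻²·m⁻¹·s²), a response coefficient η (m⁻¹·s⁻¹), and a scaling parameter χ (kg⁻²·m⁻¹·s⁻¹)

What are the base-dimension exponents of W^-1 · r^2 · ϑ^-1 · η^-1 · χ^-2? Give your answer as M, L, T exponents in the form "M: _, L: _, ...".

M: 5, L: 4, T: 3

Collect each base-dimension exponent across the product:
  M: −(1) + 2·(0) − (-2) − (0) − 2·(-2) = 5
  L: −(2) + 2·(1) − (-1) − (-1) − 2·(-1) = 4
  T: −(-2) + 2·(0) − (2) − (-1) − 2·(-1) = 3
So the dimensions are [M⁵ L⁴ T³].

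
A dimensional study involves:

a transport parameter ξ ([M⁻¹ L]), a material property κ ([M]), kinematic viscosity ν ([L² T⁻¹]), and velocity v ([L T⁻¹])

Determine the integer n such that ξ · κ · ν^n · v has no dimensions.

Balance the L exponent: (2)·n from ν, plus (1) + (0) + (1) = 2 from the rest, must sum to zero.
2n + 2 = 0, so n = -1.

-1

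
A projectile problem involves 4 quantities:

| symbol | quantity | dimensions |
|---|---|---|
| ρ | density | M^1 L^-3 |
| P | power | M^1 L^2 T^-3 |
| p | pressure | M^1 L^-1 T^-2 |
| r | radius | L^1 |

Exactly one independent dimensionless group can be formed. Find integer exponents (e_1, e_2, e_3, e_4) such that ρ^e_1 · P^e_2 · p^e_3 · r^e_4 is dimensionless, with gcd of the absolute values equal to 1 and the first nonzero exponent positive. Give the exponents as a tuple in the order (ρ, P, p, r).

M: e_1·(1) + e_2·(1) + e_3·(1) + e_4·(0) = 0
L: e_1·(-3) + e_2·(2) + e_3·(-1) + e_4·(1) = 0
T: e_1·(0) + e_2·(-3) + e_3·(-2) + e_4·(0) = 0
Solving this homogeneous linear system for the smallest-integer solution (first nonzero entry positive) gives (1, 2, -3, -4).

(1, 2, -3, -4)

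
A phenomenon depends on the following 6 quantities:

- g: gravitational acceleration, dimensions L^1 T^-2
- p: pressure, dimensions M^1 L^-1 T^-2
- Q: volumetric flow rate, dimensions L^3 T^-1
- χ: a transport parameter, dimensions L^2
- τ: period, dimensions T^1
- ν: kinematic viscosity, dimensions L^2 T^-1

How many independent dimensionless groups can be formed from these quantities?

3

There are 6 variables and 3 base dimensions (M, L, T).
The dimension matrix has rank 3.
Independent dimensionless groups: 6 − 3 = 3.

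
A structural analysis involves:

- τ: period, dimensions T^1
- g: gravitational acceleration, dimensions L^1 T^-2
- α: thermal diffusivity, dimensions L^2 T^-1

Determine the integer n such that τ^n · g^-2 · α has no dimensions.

Balance the T exponent: (1)·n from τ, plus −2·(-2) + (-1) = 3 from the rest, must sum to zero.
n + 3 = 0, so n = -3.

-3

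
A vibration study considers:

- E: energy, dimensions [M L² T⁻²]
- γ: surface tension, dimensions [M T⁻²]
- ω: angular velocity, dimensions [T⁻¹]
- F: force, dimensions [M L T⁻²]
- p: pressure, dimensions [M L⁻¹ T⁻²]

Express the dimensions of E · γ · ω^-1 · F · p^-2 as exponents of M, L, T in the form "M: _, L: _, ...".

Collect each base-dimension exponent across the product:
  M: (1) + (1) − (0) + (1) − 2·(1) = 1
  L: (2) + (0) − (0) + (1) − 2·(-1) = 5
  T: (-2) + (-2) − (-1) + (-2) − 2·(-2) = -1
So the dimensions are [M L⁵ T⁻¹].

M: 1, L: 5, T: -1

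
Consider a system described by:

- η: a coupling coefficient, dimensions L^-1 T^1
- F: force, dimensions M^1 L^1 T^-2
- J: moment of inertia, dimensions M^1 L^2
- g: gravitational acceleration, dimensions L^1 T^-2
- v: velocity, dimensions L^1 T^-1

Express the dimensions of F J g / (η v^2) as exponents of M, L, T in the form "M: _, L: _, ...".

M: 2, L: 3, T: -3

Collect each base-dimension exponent across the product:
  M: −(0) + (1) + (1) + (0) − 2·(0) = 2
  L: −(-1) + (1) + (2) + (1) − 2·(1) = 3
  T: −(1) + (-2) + (0) + (-2) − 2·(-1) = -3
So the dimensions are [M² L³ T⁻³].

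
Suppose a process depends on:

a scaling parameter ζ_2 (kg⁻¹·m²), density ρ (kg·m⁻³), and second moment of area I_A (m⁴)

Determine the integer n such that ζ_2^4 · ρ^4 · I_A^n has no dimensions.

1

Balance the L exponent: (4)·n from I_A, plus 4·(2) + 4·(-3) = -4 from the rest, must sum to zero.
4n − 4 = 0, so n = 1.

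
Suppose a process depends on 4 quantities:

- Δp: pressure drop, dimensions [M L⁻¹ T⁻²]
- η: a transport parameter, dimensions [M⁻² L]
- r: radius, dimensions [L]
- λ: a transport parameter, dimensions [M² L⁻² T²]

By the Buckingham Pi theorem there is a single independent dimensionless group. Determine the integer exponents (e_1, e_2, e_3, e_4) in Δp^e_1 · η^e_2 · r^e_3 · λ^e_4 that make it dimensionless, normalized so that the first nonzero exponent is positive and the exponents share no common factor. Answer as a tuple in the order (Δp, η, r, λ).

(2, 3, 3, 2)

M: e_1·(1) + e_2·(-2) + e_3·(0) + e_4·(2) = 0
L: e_1·(-1) + e_2·(1) + e_3·(1) + e_4·(-2) = 0
T: e_1·(-2) + e_2·(0) + e_3·(0) + e_4·(2) = 0
Solving this homogeneous linear system for the smallest-integer solution (first nonzero entry positive) gives (2, 3, 3, 2).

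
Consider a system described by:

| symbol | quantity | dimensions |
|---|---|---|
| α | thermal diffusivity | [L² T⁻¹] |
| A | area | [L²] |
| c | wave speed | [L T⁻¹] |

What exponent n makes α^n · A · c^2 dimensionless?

Balance the L exponent: (2)·n from α, plus (2) + 2·(1) = 4 from the rest, must sum to zero.
2n + 4 = 0, so n = -2.

-2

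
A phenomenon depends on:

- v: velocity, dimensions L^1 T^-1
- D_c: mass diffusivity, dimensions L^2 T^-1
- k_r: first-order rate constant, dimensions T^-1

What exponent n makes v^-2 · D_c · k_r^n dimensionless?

1

Balance the T exponent: (-1)·n from k_r, plus −2·(-1) + (-1) = 1 from the rest, must sum to zero.
−n + 1 = 0, so n = 1.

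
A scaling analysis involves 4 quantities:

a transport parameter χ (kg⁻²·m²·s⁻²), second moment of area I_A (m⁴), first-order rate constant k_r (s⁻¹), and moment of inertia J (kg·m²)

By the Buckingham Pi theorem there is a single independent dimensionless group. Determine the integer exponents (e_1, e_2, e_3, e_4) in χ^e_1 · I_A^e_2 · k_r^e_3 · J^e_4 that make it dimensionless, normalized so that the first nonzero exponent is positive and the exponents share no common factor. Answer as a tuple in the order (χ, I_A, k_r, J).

(2, -3, -4, 4)

M: e_1·(-2) + e_2·(0) + e_3·(0) + e_4·(1) = 0
L: e_1·(2) + e_2·(4) + e_3·(0) + e_4·(2) = 0
T: e_1·(-2) + e_2·(0) + e_3·(-1) + e_4·(0) = 0
Solving this homogeneous linear system for the smallest-integer solution (first nonzero entry positive) gives (2, -3, -4, 4).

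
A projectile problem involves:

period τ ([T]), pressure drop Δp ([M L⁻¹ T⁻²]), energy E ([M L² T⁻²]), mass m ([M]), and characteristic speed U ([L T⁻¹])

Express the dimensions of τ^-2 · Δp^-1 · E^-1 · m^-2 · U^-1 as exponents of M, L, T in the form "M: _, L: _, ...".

M: -4, L: -2, T: 3

Collect each base-dimension exponent across the product:
  M: −2·(0) − (1) − (1) − 2·(1) − (0) = -4
  L: −2·(0) − (-1) − (2) − 2·(0) − (1) = -2
  T: −2·(1) − (-2) − (-2) − 2·(0) − (-1) = 3
So the dimensions are [M⁻⁴ L⁻² T³].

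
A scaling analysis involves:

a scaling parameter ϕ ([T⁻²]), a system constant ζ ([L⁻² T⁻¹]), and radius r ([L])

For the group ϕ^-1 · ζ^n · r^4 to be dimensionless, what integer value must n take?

Balance the L exponent: (-2)·n from ζ, plus −(0) + 4·(1) = 4 from the rest, must sum to zero.
-2n + 4 = 0, so n = 2.

2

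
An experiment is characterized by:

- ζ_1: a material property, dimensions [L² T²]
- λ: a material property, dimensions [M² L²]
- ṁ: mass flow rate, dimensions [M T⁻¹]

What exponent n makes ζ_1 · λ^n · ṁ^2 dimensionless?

-1

Balance the M exponent: (2)·n from λ, plus (0) + 2·(1) = 2 from the rest, must sum to zero.
2n + 2 = 0, so n = -1.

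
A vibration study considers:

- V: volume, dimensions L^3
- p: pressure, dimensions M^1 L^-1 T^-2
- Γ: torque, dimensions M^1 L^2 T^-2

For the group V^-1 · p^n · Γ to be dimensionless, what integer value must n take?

-1

Balance the M exponent: (1)·n from p, plus −(0) + (1) = 1 from the rest, must sum to zero.
n + 1 = 0, so n = -1.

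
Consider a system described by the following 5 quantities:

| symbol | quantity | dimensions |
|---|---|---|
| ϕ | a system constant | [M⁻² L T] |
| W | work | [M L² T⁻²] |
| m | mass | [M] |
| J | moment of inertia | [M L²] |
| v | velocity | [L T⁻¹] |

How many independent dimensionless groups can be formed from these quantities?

There are 5 variables and 3 base dimensions (M, L, T).
The dimension matrix has rank 3.
Independent dimensionless groups: 5 − 3 = 2.

2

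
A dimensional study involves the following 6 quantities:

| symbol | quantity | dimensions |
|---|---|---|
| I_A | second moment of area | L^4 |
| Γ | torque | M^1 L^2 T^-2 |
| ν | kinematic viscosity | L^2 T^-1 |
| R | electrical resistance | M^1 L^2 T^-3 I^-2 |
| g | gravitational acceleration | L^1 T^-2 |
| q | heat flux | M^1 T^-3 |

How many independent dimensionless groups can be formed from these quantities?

There are 6 variables and 4 base dimensions (M, L, T, I).
The dimension matrix has rank 4.
Independent dimensionless groups: 6 − 4 = 2.

2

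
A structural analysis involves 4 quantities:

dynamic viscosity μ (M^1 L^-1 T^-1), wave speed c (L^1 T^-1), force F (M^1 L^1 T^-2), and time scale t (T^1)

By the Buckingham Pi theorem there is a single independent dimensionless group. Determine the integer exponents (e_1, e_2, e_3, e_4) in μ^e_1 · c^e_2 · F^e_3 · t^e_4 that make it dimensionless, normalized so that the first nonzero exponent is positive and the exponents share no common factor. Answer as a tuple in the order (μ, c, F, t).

M: e_1·(1) + e_2·(0) + e_3·(1) + e_4·(0) = 0
L: e_1·(-1) + e_2·(1) + e_3·(1) + e_4·(0) = 0
T: e_1·(-1) + e_2·(-1) + e_3·(-2) + e_4·(1) = 0
Solving this homogeneous linear system for the smallest-integer solution (first nonzero entry positive) gives (1, 2, -1, 1).

(1, 2, -1, 1)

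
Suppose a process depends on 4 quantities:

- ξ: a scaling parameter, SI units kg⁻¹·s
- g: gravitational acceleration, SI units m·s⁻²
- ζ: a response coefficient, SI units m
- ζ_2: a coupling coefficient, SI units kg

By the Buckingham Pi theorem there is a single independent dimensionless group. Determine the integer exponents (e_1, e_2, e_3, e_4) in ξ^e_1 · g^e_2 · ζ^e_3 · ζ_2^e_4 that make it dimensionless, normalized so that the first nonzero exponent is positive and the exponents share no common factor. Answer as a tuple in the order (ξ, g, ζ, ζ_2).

(2, 1, -1, 2)

M: e_1·(-1) + e_2·(0) + e_3·(0) + e_4·(1) = 0
L: e_1·(0) + e_2·(1) + e_3·(1) + e_4·(0) = 0
T: e_1·(1) + e_2·(-2) + e_3·(0) + e_4·(0) = 0
Solving this homogeneous linear system for the smallest-integer solution (first nonzero entry positive) gives (2, 1, -1, 2).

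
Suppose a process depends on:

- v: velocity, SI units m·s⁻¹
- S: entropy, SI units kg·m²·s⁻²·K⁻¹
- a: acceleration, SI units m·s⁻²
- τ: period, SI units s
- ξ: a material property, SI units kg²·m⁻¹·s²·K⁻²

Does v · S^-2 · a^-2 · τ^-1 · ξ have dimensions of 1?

no

Sum the exponent of each base dimension across the product:
  M: [v]_M − 2·[S]_M − 2·[a]_M − [τ]_M + [ξ]_M = (0) − 2·(1) − 2·(0) − (0) + (2) = 0
  L: [v]_L − 2·[S]_L − 2·[a]_L − [τ]_L + [ξ]_L = (1) − 2·(2) − 2·(1) − (0) + (-1) = -6
  T: [v]_T − 2·[S]_T − 2·[a]_T − [τ]_T + [ξ]_T = (-1) − 2·(-2) − 2·(-2) − (1) + (2) = 8
  Θ: [v]_Θ − 2·[S]_Θ − 2·[a]_Θ − [τ]_Θ + [ξ]_Θ = (0) − 2·(-1) − 2·(0) − (0) + (-2) = 0
Net dimensions [L⁻⁶ T⁸] ≠ [1] — not dimensionless.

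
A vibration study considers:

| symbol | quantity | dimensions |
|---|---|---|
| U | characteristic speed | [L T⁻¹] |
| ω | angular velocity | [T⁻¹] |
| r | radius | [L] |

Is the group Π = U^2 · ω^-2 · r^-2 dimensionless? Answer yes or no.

yes

Sum the exponent of each base dimension across the product:
  M: 2·[U]_M − 2·[ω]_M − 2·[r]_M = 2·(0) − 2·(0) − 2·(0) = 0
  L: 2·[U]_L − 2·[ω]_L − 2·[r]_L = 2·(1) − 2·(0) − 2·(1) = 0
  T: 2·[U]_T − 2·[ω]_T − 2·[r]_T = 2·(-1) − 2·(-1) − 2·(0) = 0
All base exponents vanish — dimensionless.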